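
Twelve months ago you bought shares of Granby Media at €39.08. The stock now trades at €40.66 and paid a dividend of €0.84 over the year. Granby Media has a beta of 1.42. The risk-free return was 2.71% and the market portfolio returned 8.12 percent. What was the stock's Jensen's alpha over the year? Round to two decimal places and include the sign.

-4.20%

Realised HPR = (P1 + D1 − P0) / P0 = (40.66 + 0.84 − 39.08) / 39.08 = 2.42 / 39.08 = 6.1924%
MRP = 8.12% − 2.71% = 5.41%
CAPM required = R_f + β·MRP = 2.71% + 1.42 × 5.41% = 10.3922%
α = realised − required = 6.1924% − 10.3922% = -4.20%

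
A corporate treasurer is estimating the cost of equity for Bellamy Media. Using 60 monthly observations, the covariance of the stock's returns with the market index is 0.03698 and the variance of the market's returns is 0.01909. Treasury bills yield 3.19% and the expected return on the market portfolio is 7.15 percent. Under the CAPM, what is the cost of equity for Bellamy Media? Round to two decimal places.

β = Cov(R_i, R_m) / Var(R_m) = 0.03698 / 0.01909 = 1.9371
MRP = 7.15% − 3.19% = 3.96%
E(R) = R_f + β × MRP = 3.19% + 1.9371 × 3.96% = 10.86%

10.86%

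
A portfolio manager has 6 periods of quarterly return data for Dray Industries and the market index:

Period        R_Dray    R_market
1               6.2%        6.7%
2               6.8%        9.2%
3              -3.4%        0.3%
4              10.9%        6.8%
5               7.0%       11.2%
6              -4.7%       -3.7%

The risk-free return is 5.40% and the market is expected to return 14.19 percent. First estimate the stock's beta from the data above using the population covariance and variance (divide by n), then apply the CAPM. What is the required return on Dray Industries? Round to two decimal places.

14.03%

Mean R_i = (6.2 + 6.8 − 3.4 + 10.9 + 7.0 − 4.7) / 6 = 3.8000%
Mean R_m = (6.7 + 9.2 + 0.3 + 6.8 + 11.2 − 3.7) / 6 = 5.0833%
Σ(R_i − R̄_i)(R_m − R̄_m) = 157.0900  ⇒  Cov = 157.0900 / 6 = 26.1817
Σ(R_m − R̄_m)² = 159.9483  ⇒  Var(R_m) = 159.9483 / 6 = 26.6581
β = Cov / Var(R_m) = 26.1817 / 26.6581 = 0.9821
MRP = 14.19% − 5.40% = 8.79%
E(R) = R_f + β × MRP = 5.40% + 0.9821 × 8.79% = 14.03%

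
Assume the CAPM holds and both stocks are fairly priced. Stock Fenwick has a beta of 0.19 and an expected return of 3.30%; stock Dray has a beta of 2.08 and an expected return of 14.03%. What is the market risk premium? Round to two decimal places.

Both satisfy E(R) = R_f + β·MRP, so the slope of the SML is
MRP = (14.03% − 3.30%) / (2.08 − 0.19) = 10.73% / 1.89 = 5.6772%

5.68%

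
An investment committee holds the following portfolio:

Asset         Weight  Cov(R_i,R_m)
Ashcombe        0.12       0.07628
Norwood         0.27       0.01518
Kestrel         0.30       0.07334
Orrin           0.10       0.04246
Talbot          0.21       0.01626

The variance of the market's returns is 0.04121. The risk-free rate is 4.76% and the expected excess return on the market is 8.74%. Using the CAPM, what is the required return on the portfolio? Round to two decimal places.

13.86%

β_Ashcombe = 0.07628 / 0.04121 = 1.8510
β_Norwood = 0.01518 / 0.04121 = 0.3684
β_Kestrel = 0.07334 / 0.04121 = 1.7797
β_Orrin = 0.04246 / 0.04121 = 1.0303
β_Talbot = 0.01626 / 0.04121 = 0.3946
β_P = Σ w_i β_i = 0.12×1.8510 + 0.27×0.3684 + 0.30×1.7797 + 0.10×1.0303 + 0.21×0.3946 = 1.0414
E(R_P) = R_f + β_P × MRP = 4.76% + 1.0414 × 8.74% = 13.86%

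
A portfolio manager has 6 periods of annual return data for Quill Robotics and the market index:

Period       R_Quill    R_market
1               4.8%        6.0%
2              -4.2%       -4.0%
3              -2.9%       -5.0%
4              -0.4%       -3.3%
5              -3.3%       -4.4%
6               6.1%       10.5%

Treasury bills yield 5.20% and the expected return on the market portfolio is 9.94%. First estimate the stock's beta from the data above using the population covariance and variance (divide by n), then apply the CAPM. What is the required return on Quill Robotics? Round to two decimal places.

8.25%

Mean R_i = (4.8 − 4.2 − 2.9 − 0.4 − 3.3 + 6.1) / 6 = 0.0167%
Mean R_m = (6.0 − 4.0 − 5.0 − 3.3 − 4.4 + 10.5) / 6 = -0.0333%
Σ(R_i − R̄_i)(R_m − R̄_m) = 139.9933  ⇒  Cov = 139.9933 / 6 = 23.3322
Σ(R_m − R̄_m)² = 217.4933  ⇒  Var(R_m) = 217.4933 / 6 = 36.2489
β = Cov / Var(R_m) = 23.3322 / 36.2489 = 0.6437
MRP = 9.94% − 5.20% = 4.74%
E(R) = R_f + β × MRP = 5.20% + 0.6437 × 4.74% = 8.25%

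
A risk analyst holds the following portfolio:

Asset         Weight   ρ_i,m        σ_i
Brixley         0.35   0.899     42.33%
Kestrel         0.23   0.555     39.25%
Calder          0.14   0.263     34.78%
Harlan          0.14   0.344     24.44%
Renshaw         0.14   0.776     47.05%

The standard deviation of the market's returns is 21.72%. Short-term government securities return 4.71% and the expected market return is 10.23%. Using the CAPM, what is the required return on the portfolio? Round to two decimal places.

β_Brixley = 0.899 × 42.33% / 21.72% = 1.7521
β_Kestrel = 0.555 × 39.25% / 21.72% = 1.0029
β_Calder = 0.263 × 34.78% / 21.72% = 0.4211
β_Harlan = 0.344 × 24.44% / 21.72% = 0.3871
β_Renshaw = 0.776 × 47.05% / 21.72% = 1.6810
β_P = Σ w_i β_i = 0.35×1.7521 + 0.23×1.0029 + 0.14×0.4211 + 0.14×0.3871 + 0.14×1.6810 = 1.1924
MRP = 10.23% − 4.71% = 5.52%
E(R_P) = R_f + β_P × MRP = 4.71% + 1.1924 × 5.52% = 11.29%

11.29%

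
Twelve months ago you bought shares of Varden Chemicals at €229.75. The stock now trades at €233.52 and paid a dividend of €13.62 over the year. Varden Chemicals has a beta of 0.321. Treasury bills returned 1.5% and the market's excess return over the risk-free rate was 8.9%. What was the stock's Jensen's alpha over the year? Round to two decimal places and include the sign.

Realised HPR = (P1 + D1 − P0) / P0 = (233.52 + 13.62 − 229.75) / 229.75 = 17.39 / 229.75 = 7.5691%
CAPM required = R_f + β·MRP = 1.5% + 0.321 × 8.9% = 4.3569%
α = realised − required = 7.5691% − 4.3569% = +3.21%

+3.21%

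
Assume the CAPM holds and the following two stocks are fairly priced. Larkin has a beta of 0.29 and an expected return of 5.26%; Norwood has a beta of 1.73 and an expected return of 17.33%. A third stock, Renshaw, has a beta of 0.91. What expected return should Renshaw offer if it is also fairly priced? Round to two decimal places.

10.46%

MRP (SML slope) = (17.33% − 5.26%) / (1.73 − 0.29) = 12.07% / 1.44 = 8.3819%
R_f (intercept) = 5.26% − 0.29 × 8.3819% = 2.8292%
E(R_Renshaw) = R_f + β × MRP = 2.8292% + 0.91 × 8.3819% = 10.46%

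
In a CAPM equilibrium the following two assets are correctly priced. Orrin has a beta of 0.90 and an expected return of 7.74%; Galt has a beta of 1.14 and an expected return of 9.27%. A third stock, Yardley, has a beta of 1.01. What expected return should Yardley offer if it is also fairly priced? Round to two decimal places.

8.44%

MRP (SML slope) = (9.27% − 7.74%) / (1.14 − 0.90) = 1.53% / 0.24 = 6.3750%
R_f (intercept) = 7.74% − 0.90 × 6.3750% = 2.0025%
E(R_Yardley) = R_f + β × MRP = 2.0025% + 1.01 × 6.3750% = 8.44%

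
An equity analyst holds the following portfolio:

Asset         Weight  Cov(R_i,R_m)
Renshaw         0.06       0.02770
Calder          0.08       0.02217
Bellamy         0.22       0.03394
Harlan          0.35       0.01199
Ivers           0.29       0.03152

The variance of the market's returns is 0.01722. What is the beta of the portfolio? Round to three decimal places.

1.408

β_Renshaw = 0.02770 / 0.01722 = 1.6086
β_Calder = 0.02217 / 0.01722 = 1.2875
β_Bellamy = 0.03394 / 0.01722 = 1.9710
β_Harlan = 0.01199 / 0.01722 = 0.6963
β_Ivers = 0.03152 / 0.01722 = 1.8304
β_P = Σ w_i β_i = 0.06×1.6086 + 0.08×1.2875 + 0.22×1.9710 + 0.35×0.6963 + 0.29×1.8304 = 1.4077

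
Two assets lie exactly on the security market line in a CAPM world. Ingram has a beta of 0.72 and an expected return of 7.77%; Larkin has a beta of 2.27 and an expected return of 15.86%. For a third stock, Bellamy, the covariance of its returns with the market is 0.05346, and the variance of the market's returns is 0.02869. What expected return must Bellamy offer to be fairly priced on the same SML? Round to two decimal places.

13.74%

MRP = (15.86% − 7.77%) / (2.27 − 0.72) = 5.2194%
R_f = 7.77% − 0.72 × 5.2194% = 4.0120%
β_Bellamy = Cov / Var(R_m) = 0.05346 / 0.02869 = 1.8634
E(R_Bellamy) = R_f + β × MRP = 4.0120% + 1.8634 × 5.2194% = 13.74%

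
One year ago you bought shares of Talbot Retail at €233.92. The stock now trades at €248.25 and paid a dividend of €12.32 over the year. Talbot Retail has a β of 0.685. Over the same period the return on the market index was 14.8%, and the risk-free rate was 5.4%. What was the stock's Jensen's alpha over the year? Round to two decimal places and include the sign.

-0.45%

Realised HPR = (P1 + D1 − P0) / P0 = (248.25 + 12.32 − 233.92) / 233.92 = 26.65 / 233.92 = 11.3928%
MRP = 14.8% − 5.4% = 9.40%
CAPM required = R_f + β·MRP = 5.4% + 0.685 × 9.4% = 11.8390%
α = realised − required = 11.3928% − 11.8390% = -0.45%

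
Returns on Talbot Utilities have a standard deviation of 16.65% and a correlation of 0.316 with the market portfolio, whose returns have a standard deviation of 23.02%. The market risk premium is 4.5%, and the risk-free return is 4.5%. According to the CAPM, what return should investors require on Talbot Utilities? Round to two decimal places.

5.53%

β = ρ × σ_i / σ_m = 0.316 × 16.65% / 23.02% = 0.2286
E(R) = 4.5% + 0.2286 × 4.5% = 5.53%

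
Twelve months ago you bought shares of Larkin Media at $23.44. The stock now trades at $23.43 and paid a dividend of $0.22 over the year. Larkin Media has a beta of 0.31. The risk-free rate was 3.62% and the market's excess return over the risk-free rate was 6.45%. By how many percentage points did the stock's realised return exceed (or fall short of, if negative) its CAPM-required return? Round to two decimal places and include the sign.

-4.72%

Realised HPR = (P1 + D1 − P0) / P0 = (23.43 + 0.22 − 23.44) / 23.44 = 0.21 / 23.44 = 0.8959%
CAPM required = R_f + β·MRP = 3.62% + 0.31 × 6.45% = 5.6195%
α = realised − required = 0.8959% − 5.6195% = -4.72%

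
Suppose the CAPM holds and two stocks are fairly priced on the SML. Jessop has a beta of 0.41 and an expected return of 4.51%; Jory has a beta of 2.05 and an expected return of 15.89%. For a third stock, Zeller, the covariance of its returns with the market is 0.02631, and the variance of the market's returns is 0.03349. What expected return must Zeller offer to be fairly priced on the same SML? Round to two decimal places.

MRP = (15.89% − 4.51%) / (2.05 − 0.41) = 6.9390%
R_f = 4.51% − 0.41 × 6.9390% = 1.6650%
β_Zeller = Cov / Var(R_m) = 0.02631 / 0.03349 = 0.7856
E(R_Zeller) = R_f + β × MRP = 1.6650% + 0.7856 × 6.9390% = 7.12%

7.12%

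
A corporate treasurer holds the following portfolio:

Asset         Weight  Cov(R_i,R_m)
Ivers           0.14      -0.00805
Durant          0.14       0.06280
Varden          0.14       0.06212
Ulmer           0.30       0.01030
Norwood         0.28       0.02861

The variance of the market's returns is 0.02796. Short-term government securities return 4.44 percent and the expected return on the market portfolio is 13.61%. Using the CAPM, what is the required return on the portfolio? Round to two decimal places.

β_Ivers = -0.00805 / 0.02796 = -0.2879
β_Durant = 0.06280 / 0.02796 = 2.2461
β_Varden = 0.06212 / 0.02796 = 2.2217
β_Ulmer = 0.01030 / 0.02796 = 0.3684
β_Norwood = 0.02861 / 0.02796 = 1.0232
β_P = Σ w_i β_i = 0.14×-0.2879 + 0.14×2.2461 + 0.14×2.2217 + 0.30×0.3684 + 0.28×1.0232 = 0.9822
MRP = 13.61% − 4.44% = 9.17%
E(R_P) = R_f + β_P × MRP = 4.44% + 0.9822 × 9.17% = 13.45%

13.45%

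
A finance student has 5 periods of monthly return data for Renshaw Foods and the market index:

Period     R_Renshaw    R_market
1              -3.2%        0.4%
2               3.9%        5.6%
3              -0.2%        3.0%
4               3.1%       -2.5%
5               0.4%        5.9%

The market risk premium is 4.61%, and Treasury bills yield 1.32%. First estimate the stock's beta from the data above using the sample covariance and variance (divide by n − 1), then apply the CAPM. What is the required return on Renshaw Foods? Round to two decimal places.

Mean R_i = (-3.2 + 3.9 − 0.2 + 3.1 + 0.4) / 5 = 0.8000%
Mean R_m = (0.4 + 5.6 + 3.0 − 2.5 + 5.9) / 5 = 2.4800%
Σ(R_i − R̄_i)(R_m − R̄_m) = 4.6500  ⇒  Cov = 4.6500 / 4 = 1.1625
Σ(R_m − R̄_m)² = 50.8280  ⇒  Var(R_m) = 50.8280 / 4 = 12.7070
β = Cov / Var(R_m) = 1.1625 / 12.7070 = 0.0915
E(R) = R_f + β × MRP = 1.32% + 0.0915 × 4.61% = 1.74%

1.74%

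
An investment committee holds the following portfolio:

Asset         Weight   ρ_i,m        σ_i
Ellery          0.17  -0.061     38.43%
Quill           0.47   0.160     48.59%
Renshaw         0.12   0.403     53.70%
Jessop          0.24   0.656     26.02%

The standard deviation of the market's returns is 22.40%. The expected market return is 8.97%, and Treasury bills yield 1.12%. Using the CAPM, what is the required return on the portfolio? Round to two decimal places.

4.61%

β_Ellery = -0.061 × 38.43% / 22.40% = -0.1047
β_Quill = 0.160 × 48.59% / 22.40% = 0.3471
β_Renshaw = 0.403 × 53.70% / 22.40% = 0.9661
β_Jessop = 0.656 × 26.02% / 22.40% = 0.7620
β_P = Σ w_i β_i = 0.17×-0.1047 + 0.47×0.3471 + 0.12×0.9661 + 0.24×0.7620 = 0.4442
MRP = 8.97% − 1.12% = 7.85%
E(R_P) = R_f + β_P × MRP = 1.12% + 0.4442 × 7.85% = 4.61%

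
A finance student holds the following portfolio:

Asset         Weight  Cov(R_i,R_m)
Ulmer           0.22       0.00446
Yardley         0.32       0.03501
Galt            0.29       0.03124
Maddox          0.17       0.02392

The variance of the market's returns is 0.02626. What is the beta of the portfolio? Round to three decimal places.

β_Ulmer = 0.00446 / 0.02626 = 0.1698
β_Yardley = 0.03501 / 0.02626 = 1.3332
β_Galt = 0.03124 / 0.02626 = 1.1896
β_Maddox = 0.02392 / 0.02626 = 0.9109
β_P = Σ w_i β_i = 0.22×0.1698 + 0.32×1.3332 + 0.29×1.1896 + 0.17×0.9109 = 0.9638

0.964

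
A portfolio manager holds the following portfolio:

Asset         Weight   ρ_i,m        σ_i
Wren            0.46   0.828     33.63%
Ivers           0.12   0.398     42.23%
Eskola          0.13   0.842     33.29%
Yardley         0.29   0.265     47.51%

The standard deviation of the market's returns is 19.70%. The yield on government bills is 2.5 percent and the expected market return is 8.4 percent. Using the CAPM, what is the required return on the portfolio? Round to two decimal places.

β_Wren = 0.828 × 33.63% / 19.70% = 1.4135
β_Ivers = 0.398 × 42.23% / 19.70% = 0.8532
β_Eskola = 0.842 × 33.29% / 19.70% = 1.4229
β_Yardley = 0.265 × 47.51% / 19.70% = 0.6391
β_P = Σ w_i β_i = 0.46×1.4135 + 0.12×0.8532 + 0.13×1.4229 + 0.29×0.6391 = 1.1229
MRP = 8.4% − 2.5% = 5.90%
E(R_P) = R_f + β_P × MRP = 2.5% + 1.1229 × 5.9% = 9.13%

9.13%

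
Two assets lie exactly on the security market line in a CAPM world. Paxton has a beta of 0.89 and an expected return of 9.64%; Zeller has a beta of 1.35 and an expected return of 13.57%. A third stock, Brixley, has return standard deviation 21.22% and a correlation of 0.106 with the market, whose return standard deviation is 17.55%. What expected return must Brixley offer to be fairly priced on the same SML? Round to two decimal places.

3.13%

MRP = (13.57% − 9.64%) / (1.35 − 0.89) = 8.5435%
R_f = 9.64% − 0.89 × 8.5435% = 2.0363%
β_Brixley = ρ·σ_i/σ_m = 0.106 × 21.22 / 17.55 = 0.1282
E(R_Brixley) = R_f + β × MRP = 2.0363% + 0.1282 × 8.5435% = 3.13%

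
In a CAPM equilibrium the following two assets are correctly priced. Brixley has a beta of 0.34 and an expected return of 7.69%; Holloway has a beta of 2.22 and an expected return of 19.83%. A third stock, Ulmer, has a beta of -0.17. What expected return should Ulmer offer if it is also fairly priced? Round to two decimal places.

4.40%

MRP (SML slope) = (19.83% − 7.69%) / (2.22 − 0.34) = 12.14% / 1.88 = 6.4574%
R_f (intercept) = 7.69% − 0.34 × 6.4574% = 5.4945%
E(R_Ulmer) = R_f + β × MRP = 5.4945% + -0.17 × 6.4574% = 4.40%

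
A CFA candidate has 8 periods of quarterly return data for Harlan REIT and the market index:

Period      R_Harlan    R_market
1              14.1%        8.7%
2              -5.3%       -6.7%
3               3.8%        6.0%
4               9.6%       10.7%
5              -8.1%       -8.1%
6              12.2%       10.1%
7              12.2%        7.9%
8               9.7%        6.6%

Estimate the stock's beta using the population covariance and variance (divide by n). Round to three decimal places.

Mean R_i = (14.1 − 5.3 + 3.8 + 9.6 − 8.1 + 12.2 + 12.2 + 9.7) / 8 = 6.0250%
Mean R_m = (8.7 − 6.7 + 6.0 + 10.7 − 8.1 + 10.1 + 7.9 + 6.6) / 8 = 4.4000%
Σ(R_i − R̄_i)(R_m − R̄_m) = 420.8500  ⇒  Cov = 420.8500 / 8 = 52.6063
Σ(R_m − R̄_m)² = 389.7800  ⇒  Var(R_m) = 389.7800 / 8 = 48.7225
β = Cov / Var(R_m) = 52.6063 / 48.7225 = 1.0797

1.080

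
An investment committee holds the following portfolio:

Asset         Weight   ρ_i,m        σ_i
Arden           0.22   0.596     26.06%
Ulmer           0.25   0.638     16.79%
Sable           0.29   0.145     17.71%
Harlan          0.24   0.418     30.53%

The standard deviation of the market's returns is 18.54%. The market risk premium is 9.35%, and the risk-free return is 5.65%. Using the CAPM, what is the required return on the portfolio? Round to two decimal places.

β_Arden = 0.596 × 26.06% / 18.54% = 0.8377
β_Ulmer = 0.638 × 16.79% / 18.54% = 0.5778
β_Sable = 0.145 × 17.71% / 18.54% = 0.1385
β_Harlan = 0.418 × 30.53% / 18.54% = 0.6883
β_P = Σ w_i β_i = 0.22×0.8377 + 0.25×0.5778 + 0.29×0.1385 + 0.24×0.6883 = 0.5341
E(R_P) = R_f + β_P × MRP = 5.65% + 0.5341 × 9.35% = 10.64%

10.64%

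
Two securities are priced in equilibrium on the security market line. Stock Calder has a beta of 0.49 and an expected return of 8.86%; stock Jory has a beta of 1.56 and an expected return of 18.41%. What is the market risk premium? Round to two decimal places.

8.93%

Both satisfy E(R) = R_f + β·MRP, so the slope of the SML is
MRP = (18.41% − 8.86%) / (1.56 − 0.49) = 9.55% / 1.07 = 8.9252%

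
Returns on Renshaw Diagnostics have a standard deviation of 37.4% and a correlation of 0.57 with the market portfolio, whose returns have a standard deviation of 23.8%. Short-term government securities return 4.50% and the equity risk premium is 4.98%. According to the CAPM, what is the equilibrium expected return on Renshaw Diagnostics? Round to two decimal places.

8.96%

β = ρ × σ_i / σ_m = 0.57 × 37.4% / 23.8% = 0.8957
E(R) = 4.50% + 0.8957 × 4.98% = 8.96%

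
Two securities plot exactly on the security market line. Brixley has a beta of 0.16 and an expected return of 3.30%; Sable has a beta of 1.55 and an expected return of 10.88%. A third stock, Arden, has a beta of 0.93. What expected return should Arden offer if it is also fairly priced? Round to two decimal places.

7.50%

MRP (SML slope) = (10.88% − 3.30%) / (1.55 − 0.16) = 7.58% / 1.39 = 5.4532%
R_f (intercept) = 3.30% − 0.16 × 5.4532% = 2.4275%
E(R_Arden) = R_f + β × MRP = 2.4275% + 0.93 × 5.4532% = 7.50%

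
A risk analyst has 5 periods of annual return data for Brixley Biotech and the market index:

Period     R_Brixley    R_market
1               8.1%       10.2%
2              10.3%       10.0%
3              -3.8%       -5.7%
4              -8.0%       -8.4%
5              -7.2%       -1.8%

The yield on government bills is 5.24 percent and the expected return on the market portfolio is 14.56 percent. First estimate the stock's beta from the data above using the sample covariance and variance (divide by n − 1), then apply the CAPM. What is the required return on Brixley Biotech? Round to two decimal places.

Mean R_i = (8.1 + 10.3 − 3.8 − 8.0 − 7.2) / 5 = -0.1200%
Mean R_m = (10.2 + 10.0 − 5.7 − 8.4 − 1.8) / 5 = 0.8600%
Σ(R_i − R̄_i)(R_m − R̄_m) = 287.9560  ⇒  Cov = 287.9560 / 4 = 71.9890
Σ(R_m − R̄_m)² = 306.6320  ⇒  Var(R_m) = 306.6320 / 4 = 76.6580
β = Cov / Var(R_m) = 71.9890 / 76.6580 = 0.9391
MRP = 14.56% − 5.24% = 9.32%
E(R) = R_f + β × MRP = 5.24% + 0.9391 × 9.32% = 13.99%

13.99%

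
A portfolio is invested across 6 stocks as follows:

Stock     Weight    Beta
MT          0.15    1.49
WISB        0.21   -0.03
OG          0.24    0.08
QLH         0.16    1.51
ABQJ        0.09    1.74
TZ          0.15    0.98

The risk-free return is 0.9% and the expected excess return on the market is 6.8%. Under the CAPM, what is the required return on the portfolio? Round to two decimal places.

6.21%

β_P = Σ w_i β_i = 0.15×1.49 + 0.21×-0.03 + 0.24×0.08 + 0.16×1.51 + 0.09×1.74 + 0.15×0.98 = 0.7816
E(R_P) = R_f + β_P × MRP = 0.9% + 0.7816 × 6.8% = 6.21%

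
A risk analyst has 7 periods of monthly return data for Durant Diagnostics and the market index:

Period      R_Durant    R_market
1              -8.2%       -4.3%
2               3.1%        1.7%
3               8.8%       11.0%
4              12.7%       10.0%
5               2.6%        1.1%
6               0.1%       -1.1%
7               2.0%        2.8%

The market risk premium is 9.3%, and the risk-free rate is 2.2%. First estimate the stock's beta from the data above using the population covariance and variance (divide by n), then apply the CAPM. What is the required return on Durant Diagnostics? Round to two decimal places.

12.50%

Mean R_i = (-8.2 + 3.1 + 8.8 + 12.7 + 2.6 + 0.1 + 2.0) / 7 = 3.0143%
Mean R_m = (-4.3 + 1.7 + 11.0 + 10.0 + 1.1 − 1.1 + 2.8) / 7 = 3.0286%
Σ(R_i − R̄_i)(R_m − R̄_m) = 208.7771  ⇒  Cov = 208.7771 / 7 = 29.8253
Σ(R_m − R̄_m)² = 188.4343  ⇒  Var(R_m) = 188.4343 / 7 = 26.9192
β = Cov / Var(R_m) = 29.8253 / 26.9192 = 1.1080
E(R) = R_f + β × MRP = 2.2% + 1.1080 × 9.3% = 12.50%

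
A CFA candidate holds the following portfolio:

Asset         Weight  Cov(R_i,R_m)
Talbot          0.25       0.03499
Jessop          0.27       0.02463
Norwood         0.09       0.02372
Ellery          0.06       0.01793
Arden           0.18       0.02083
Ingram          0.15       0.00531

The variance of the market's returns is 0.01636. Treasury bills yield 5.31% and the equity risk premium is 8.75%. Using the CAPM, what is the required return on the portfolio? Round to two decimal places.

β_Talbot = 0.03499 / 0.01636 = 2.1388
β_Jessop = 0.02463 / 0.01636 = 1.5055
β_Norwood = 0.02372 / 0.01636 = 1.4499
β_Ellery = 0.01793 / 0.01636 = 1.0960
β_Arden = 0.02083 / 0.01636 = 1.2732
β_Ingram = 0.00531 / 0.01636 = 0.3246
β_P = Σ w_i β_i = 0.25×2.1388 + 0.27×1.5055 + 0.09×1.4499 + 0.06×1.0960 + 0.18×1.2732 + 0.15×0.3246 = 1.4153
E(R_P) = R_f + β_P × MRP = 5.31% + 1.4153 × 8.75% = 17.69%

17.69%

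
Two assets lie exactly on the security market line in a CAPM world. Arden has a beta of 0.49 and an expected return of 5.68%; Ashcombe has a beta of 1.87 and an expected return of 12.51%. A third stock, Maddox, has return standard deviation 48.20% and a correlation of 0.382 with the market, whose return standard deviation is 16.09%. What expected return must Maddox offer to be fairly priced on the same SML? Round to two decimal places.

MRP = (12.51% − 5.68%) / (1.87 − 0.49) = 4.9493%
R_f = 5.68% − 0.49 × 4.9493% = 3.2548%
β_Maddox = ρ·σ_i/σ_m = 0.382 × 48.20 / 16.09 = 1.1443
E(R_Maddox) = R_f + β × MRP = 3.2548% + 1.1443 × 4.9493% = 8.92%

8.92%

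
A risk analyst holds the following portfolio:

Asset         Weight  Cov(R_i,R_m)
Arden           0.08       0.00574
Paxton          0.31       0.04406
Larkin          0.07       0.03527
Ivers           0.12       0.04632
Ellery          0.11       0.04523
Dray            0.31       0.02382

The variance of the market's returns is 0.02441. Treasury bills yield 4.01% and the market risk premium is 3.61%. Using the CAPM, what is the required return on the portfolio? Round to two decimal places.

9.11%

β_Arden = 0.00574 / 0.02441 = 0.2351
β_Paxton = 0.04406 / 0.02441 = 1.8050
β_Larkin = 0.03527 / 0.02441 = 1.4449
β_Ivers = 0.04632 / 0.02441 = 1.8976
β_Ellery = 0.04523 / 0.02441 = 1.8529
β_Dray = 0.02382 / 0.02441 = 0.9758
β_P = Σ w_i β_i = 0.08×0.2351 + 0.31×1.8050 + 0.07×1.4449 + 0.12×1.8976 + 0.11×1.8529 + 0.31×0.9758 = 1.4135
E(R_P) = R_f + β_P × MRP = 4.01% + 1.4135 × 3.61% = 9.11%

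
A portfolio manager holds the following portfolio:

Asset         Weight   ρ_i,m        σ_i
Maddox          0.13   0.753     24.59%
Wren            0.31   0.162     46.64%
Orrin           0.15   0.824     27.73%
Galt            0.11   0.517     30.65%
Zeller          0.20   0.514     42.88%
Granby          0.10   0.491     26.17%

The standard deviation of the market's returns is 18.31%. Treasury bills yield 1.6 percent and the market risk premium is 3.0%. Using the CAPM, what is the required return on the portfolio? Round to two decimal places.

β_Maddox = 0.753 × 24.59% / 18.31% = 1.0113
β_Wren = 0.162 × 46.64% / 18.31% = 0.4127
β_Orrin = 0.824 × 27.73% / 18.31% = 1.2479
β_Galt = 0.517 × 30.65% / 18.31% = 0.8654
β_Zeller = 0.514 × 42.88% / 18.31% = 1.2037
β_Granby = 0.491 × 26.17% / 18.31% = 0.7018
β_P = Σ w_i β_i = 0.13×1.0113 + 0.31×0.4127 + 0.15×1.2479 + 0.11×0.8654 + 0.20×1.2037 + 0.10×0.7018 = 0.8527
E(R_P) = R_f + β_P × MRP = 1.6% + 0.8527 × 3.0% = 4.16%

4.16%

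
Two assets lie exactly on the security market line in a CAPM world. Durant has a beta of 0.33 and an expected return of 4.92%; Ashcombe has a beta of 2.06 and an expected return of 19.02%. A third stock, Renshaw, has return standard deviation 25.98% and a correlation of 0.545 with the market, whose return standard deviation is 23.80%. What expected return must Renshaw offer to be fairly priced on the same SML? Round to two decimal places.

MRP = (19.02% − 4.92%) / (2.06 − 0.33) = 8.1503%
R_f = 4.92% − 0.33 × 8.1503% = 2.2304%
β_Renshaw = ρ·σ_i/σ_m = 0.545 × 25.98 / 23.80 = 0.5949
E(R_Renshaw) = R_f + β × MRP = 2.2304% + 0.5949 × 8.1503% = 7.08%

7.08%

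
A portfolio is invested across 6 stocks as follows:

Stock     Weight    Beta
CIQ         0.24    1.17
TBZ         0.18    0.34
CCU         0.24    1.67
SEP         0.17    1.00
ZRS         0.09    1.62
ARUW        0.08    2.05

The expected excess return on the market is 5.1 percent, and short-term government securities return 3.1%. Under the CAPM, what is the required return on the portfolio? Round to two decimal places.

9.34%

β_P = Σ w_i β_i = 0.24×1.17 + 0.18×0.34 + 0.24×1.67 + 0.17×1.00 + 0.09×1.62 + 0.08×2.05 = 1.2226
E(R_P) = R_f + β_P × MRP = 3.1% + 1.2226 × 5.1% = 9.34%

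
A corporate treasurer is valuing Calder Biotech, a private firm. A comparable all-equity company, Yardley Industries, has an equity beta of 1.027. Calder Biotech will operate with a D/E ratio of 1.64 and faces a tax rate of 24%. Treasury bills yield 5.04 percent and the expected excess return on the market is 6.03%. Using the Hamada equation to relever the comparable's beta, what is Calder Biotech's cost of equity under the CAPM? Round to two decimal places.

18.95%

β_L = β_U × [1 + (1 − t)(D/E)] = 1.027 × [1 + (1 − 0.24) × 1.64]
    = 1.027 × [1 + 0.76 × 1.64] = 1.027 × 2.2464 = 2.3071
E(R) = R_f + β_L × MRP = 5.04% + 2.3071 × 6.03% = 18.95%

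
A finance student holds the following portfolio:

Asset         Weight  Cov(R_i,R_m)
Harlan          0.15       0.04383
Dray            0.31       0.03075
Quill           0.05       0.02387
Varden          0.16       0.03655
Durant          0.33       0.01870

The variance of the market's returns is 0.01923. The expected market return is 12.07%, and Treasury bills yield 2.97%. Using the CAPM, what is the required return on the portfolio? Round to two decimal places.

β_Harlan = 0.04383 / 0.01923 = 2.2793
β_Dray = 0.03075 / 0.01923 = 1.5991
β_Quill = 0.02387 / 0.01923 = 1.2413
β_Varden = 0.03655 / 0.01923 = 1.9007
β_Durant = 0.01870 / 0.01923 = 0.9724
β_P = Σ w_i β_i = 0.15×2.2793 + 0.31×1.5991 + 0.05×1.2413 + 0.16×1.9007 + 0.33×0.9724 = 1.5247
MRP = 12.07% − 2.97% = 9.10%
E(R_P) = R_f + β_P × MRP = 2.97% + 1.5247 × 9.10% = 16.84%

16.84%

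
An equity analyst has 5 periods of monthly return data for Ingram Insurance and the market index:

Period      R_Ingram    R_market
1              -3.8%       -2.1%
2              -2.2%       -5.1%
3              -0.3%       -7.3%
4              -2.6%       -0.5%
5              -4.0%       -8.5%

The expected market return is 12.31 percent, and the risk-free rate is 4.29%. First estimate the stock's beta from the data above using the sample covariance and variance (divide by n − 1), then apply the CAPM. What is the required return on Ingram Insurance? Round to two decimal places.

3.60%

Mean R_i = (-3.8 − 2.2 − 0.3 − 2.6 − 4.0) / 5 = -2.5800%
Mean R_m = (-2.1 − 5.1 − 7.3 − 0.5 − 8.5) / 5 = -4.7000%
Σ(R_i − R̄_i)(R_m − R̄_m) = -3.9400  ⇒  Cov = -3.9400 / 4 = -0.9850
Σ(R_m − R̄_m)² = 45.7600  ⇒  Var(R_m) = 45.7600 / 4 = 11.4400
β = Cov / Var(R_m) = -0.9850 / 11.4400 = -0.0861
MRP = 12.31% − 4.29% = 8.02%
E(R) = R_f + β × MRP = 4.29% + -0.0861 × 8.02% = 3.60%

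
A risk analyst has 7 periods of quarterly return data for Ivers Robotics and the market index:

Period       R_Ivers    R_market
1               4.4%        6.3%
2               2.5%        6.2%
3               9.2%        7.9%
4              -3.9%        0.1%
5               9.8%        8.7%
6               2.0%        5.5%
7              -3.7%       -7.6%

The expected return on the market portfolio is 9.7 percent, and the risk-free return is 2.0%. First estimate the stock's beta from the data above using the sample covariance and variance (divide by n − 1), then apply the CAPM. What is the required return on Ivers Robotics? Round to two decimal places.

8.23%

Mean R_i = (4.4 + 2.5 + 9.2 − 3.9 + 9.8 + 2.0 − 3.7) / 7 = 2.9000%
Mean R_m = (6.3 + 6.2 + 7.9 + 0.1 + 8.7 + 5.5 − 7.6) / 7 = 3.8714%
Σ(R_i − R̄_i)(R_m − R̄_m) = 161.3000  ⇒  Cov = 161.3000 / 6 = 26.8833
Σ(R_m − R̄_m)² = 199.3343  ⇒  Var(R_m) = 199.3343 / 6 = 33.2224
β = Cov / Var(R_m) = 26.8833 / 33.2224 = 0.8092
MRP = 9.7% − 2.0% = 7.70%
E(R) = R_f + β × MRP = 2.0% + 0.8092 × 7.7% = 8.23%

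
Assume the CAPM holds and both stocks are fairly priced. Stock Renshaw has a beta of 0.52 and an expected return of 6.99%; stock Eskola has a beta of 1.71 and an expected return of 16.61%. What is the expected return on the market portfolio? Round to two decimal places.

Both satisfy E(R) = R_f + β·MRP, so the slope of the SML is
MRP = (16.61% − 6.99%) / (1.71 − 0.52) = 9.62% / 1.19 = 8.0840%
R_f = E(R_Renshaw) − β_Renshaw·MRP = 6.99% − 0.52 × 8.0840% = 2.7863%
E(R_m) = R_f + MRP = 2.7863% + 8.0840% = 10.87%

10.87%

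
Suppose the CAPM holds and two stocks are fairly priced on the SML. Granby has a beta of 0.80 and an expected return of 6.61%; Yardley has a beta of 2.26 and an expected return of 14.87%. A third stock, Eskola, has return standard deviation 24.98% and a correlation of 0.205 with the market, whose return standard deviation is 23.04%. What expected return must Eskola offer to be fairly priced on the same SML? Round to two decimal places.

MRP = (14.87% − 6.61%) / (2.26 − 0.80) = 5.6575%
R_f = 6.61% − 0.80 × 5.6575% = 2.0840%
β_Eskola = ρ·σ_i/σ_m = 0.205 × 24.98 / 23.04 = 0.2223
E(R_Eskola) = R_f + β × MRP = 2.0840% + 0.2223 × 5.6575% = 3.34%

3.34%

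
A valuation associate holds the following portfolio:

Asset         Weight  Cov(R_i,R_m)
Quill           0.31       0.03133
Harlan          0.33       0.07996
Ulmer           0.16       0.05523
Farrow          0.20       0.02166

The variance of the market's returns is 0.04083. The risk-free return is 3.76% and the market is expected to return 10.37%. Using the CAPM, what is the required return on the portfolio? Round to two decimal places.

β_Quill = 0.03133 / 0.04083 = 0.7673
β_Harlan = 0.07996 / 0.04083 = 1.9584
β_Ulmer = 0.05523 / 0.04083 = 1.3527
β_Farrow = 0.02166 / 0.04083 = 0.5305
β_P = Σ w_i β_i = 0.31×0.7673 + 0.33×1.9584 + 0.16×1.3527 + 0.20×0.5305 = 1.2067
MRP = 10.37% − 3.76% = 6.61%
E(R_P) = R_f + β_P × MRP = 3.76% + 1.2067 × 6.61% = 11.74%

11.74%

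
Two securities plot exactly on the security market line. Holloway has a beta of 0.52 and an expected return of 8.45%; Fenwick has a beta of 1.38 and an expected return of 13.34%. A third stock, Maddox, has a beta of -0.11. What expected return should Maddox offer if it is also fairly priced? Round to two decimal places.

4.87%

MRP (SML slope) = (13.34% − 8.45%) / (1.38 − 0.52) = 4.89% / 0.86 = 5.6860%
R_f (intercept) = 8.45% − 0.52 × 5.6860% = 5.4933%
E(R_Maddox) = R_f + β × MRP = 5.4933% + -0.11 × 5.6860% = 4.87%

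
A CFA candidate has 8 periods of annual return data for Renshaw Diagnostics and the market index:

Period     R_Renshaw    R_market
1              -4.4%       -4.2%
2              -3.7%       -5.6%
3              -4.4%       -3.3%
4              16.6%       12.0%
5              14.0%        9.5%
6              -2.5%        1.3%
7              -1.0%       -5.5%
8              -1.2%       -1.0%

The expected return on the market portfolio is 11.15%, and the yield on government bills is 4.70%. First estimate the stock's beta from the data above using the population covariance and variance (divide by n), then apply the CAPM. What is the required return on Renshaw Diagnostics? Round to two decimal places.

Mean R_i = (-4.4 − 3.7 − 4.4 + 16.6 + 14.0 − 2.5 − 1.0 − 1.2) / 8 = 1.6750%
Mean R_m = (-4.2 − 5.6 − 3.3 + 12.0 + 9.5 + 1.3 − 5.5 − 1.0) / 8 = 0.4000%
Σ(R_i − R̄_i)(R_m − R̄_m) = 384.0100  ⇒  Cov = 384.0100 / 8 = 48.0013
Σ(R_m − R̄_m)² = 325.8000  ⇒  Var(R_m) = 325.8000 / 8 = 40.7250
β = Cov / Var(R_m) = 48.0013 / 40.7250 = 1.1787
MRP = 11.15% − 4.70% = 6.45%
E(R) = R_f + β × MRP = 4.70% + 1.1787 × 6.45% = 12.30%

12.30%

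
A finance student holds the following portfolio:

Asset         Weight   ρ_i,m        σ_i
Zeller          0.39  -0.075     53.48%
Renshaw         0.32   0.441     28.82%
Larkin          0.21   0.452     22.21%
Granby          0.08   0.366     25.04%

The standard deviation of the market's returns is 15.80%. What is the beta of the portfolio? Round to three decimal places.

0.338

β_Zeller = -0.075 × 53.48% / 15.80% = -0.2539
β_Renshaw = 0.441 × 28.82% / 15.80% = 0.8044
β_Larkin = 0.452 × 22.21% / 15.80% = 0.6354
β_Granby = 0.366 × 25.04% / 15.80% = 0.5800
β_P = Σ w_i β_i = 0.39×-0.2539 + 0.32×0.8044 + 0.21×0.6354 + 0.08×0.5800 = 0.3382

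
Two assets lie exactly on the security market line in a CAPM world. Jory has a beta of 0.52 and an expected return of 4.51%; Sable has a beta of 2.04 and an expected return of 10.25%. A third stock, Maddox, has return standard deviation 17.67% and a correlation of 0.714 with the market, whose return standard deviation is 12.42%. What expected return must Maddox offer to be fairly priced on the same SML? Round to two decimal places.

MRP = (10.25% − 4.51%) / (2.04 − 0.52) = 3.7763%
R_f = 4.51% − 0.52 × 3.7763% = 2.5463%
β_Maddox = ρ·σ_i/σ_m = 0.714 × 17.67 / 12.42 = 1.0158
E(R_Maddox) = R_f + β × MRP = 2.5463% + 1.0158 × 3.7763% = 6.38%

6.38%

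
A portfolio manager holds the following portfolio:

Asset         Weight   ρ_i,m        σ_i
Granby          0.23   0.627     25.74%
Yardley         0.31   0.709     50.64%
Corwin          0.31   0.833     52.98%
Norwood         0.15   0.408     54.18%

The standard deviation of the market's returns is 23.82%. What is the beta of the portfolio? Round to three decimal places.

1.337

β_Granby = 0.627 × 25.74% / 23.82% = 0.6775
β_Yardley = 0.709 × 50.64% / 23.82% = 1.5073
β_Corwin = 0.833 × 52.98% / 23.82% = 1.8527
β_Norwood = 0.408 × 54.18% / 23.82% = 0.9280
β_P = Σ w_i β_i = 0.23×0.6775 + 0.31×1.5073 + 0.31×1.8527 + 0.15×0.9280 = 1.3366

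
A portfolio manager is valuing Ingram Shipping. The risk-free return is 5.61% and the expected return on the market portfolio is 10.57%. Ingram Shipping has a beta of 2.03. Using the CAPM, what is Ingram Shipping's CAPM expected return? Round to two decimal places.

Market risk premium = E(R_m) − R_f = 10.57% − 5.61% = 4.96%
E(R) = R_f + β × MRP = 5.61% + 2.03 × 4.96% = 15.68%

15.68%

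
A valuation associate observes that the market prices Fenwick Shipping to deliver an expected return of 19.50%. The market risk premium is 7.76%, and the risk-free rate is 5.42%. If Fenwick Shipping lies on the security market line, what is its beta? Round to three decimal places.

1.814

β = (E(R) − R_f) / MRP = (19.50% − 5.42%) / 7.76% = 14.08% / 7.76% = 1.814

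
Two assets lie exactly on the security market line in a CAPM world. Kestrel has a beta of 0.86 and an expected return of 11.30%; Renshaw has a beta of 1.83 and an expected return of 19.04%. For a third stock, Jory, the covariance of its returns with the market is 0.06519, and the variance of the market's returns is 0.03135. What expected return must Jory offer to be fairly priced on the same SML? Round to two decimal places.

MRP = (19.04% − 11.30%) / (1.83 − 0.86) = 7.9794%
R_f = 11.30% − 0.86 × 7.9794% = 4.4377%
β_Jory = Cov / Var(R_m) = 0.06519 / 0.03135 = 2.0794
E(R_Jory) = R_f + β × MRP = 4.4377% + 2.0794 × 7.9794% = 21.03%

21.03%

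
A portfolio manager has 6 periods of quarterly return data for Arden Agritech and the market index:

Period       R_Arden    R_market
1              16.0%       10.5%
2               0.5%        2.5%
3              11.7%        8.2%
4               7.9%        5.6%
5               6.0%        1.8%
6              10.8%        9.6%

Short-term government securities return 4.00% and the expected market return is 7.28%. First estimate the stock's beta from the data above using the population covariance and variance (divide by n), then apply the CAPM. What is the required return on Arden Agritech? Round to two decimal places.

Mean R_i = (16.0 + 0.5 + 11.7 + 7.9 + 6.0 + 10.8) / 6 = 8.8167%
Mean R_m = (10.5 + 2.5 + 8.2 + 5.6 + 1.8 + 9.6) / 6 = 6.3667%
Σ(R_i − R̄_i)(R_m − R̄_m) = 87.1133  ⇒  Cov = 87.1133 / 6 = 14.5189
Σ(R_m − R̄_m)² = 67.2933  ⇒  Var(R_m) = 67.2933 / 6 = 11.2156
β = Cov / Var(R_m) = 14.5189 / 11.2156 = 1.2945
MRP = 7.28% − 4.00% = 3.28%
E(R) = R_f + β × MRP = 4.00% + 1.2945 × 3.28% = 8.25%

8.25%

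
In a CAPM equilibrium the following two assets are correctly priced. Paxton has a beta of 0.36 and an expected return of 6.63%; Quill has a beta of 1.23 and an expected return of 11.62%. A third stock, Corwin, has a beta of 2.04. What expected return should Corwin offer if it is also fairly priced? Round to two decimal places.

16.27%

MRP (SML slope) = (11.62% − 6.63%) / (1.23 − 0.36) = 4.99% / 0.87 = 5.7356%
R_f (intercept) = 6.63% − 0.36 × 5.7356% = 4.5652%
E(R_Corwin) = R_f + β × MRP = 4.5652% + 2.04 × 5.7356% = 16.27%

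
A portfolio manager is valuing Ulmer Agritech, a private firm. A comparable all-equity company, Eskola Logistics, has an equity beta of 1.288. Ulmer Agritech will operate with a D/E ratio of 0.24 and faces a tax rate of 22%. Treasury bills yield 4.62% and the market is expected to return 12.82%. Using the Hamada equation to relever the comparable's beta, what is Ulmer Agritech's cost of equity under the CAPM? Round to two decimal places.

β_L = β_U × [1 + (1 − t)(D/E)] = 1.288 × [1 + (1 − 0.22) × 0.24]
    = 1.288 × [1 + 0.78 × 0.24] = 1.288 × 1.1872 = 1.5291
MRP = 12.82% − 4.62% = 8.20%
E(R) = R_f + β_L × MRP = 4.62% + 1.5291 × 8.20% = 17.16%

17.16%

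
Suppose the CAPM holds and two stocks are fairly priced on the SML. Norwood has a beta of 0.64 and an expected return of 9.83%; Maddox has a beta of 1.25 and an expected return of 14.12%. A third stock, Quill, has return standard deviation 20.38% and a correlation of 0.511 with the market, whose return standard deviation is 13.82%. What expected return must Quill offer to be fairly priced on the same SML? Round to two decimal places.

MRP = (14.12% − 9.83%) / (1.25 − 0.64) = 7.0328%
R_f = 9.83% − 0.64 × 7.0328% = 5.3290%
β_Quill = ρ·σ_i/σ_m = 0.511 × 20.38 / 13.82 = 0.7536
E(R_Quill) = R_f + β × MRP = 5.3290% + 0.7536 × 7.0328% = 10.63%

10.63%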